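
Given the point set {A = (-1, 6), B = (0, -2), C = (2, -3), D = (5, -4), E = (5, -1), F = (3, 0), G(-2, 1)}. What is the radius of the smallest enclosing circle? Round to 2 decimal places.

5.83

A smallest enclosing disk is always determined by at most three of the input points on its boundary.
The farthest pair is A–D with squared distance 136. The circle on this segment as diameter has centre (2, 1) and r² = 136/4 = 34.
Check B: distance² to centre = 13 ≤ 34, so it lies inside.
All remaining points lie in this disk, and no smaller disk contains both endpoints, so this is the minimum enclosing circle.
r = √34 ≈ 5.83.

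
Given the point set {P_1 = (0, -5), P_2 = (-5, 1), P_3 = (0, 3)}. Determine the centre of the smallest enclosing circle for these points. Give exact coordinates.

Side lengths²: P_1P_2² = 61, P_1P_3² = 64, P_2P_3² = 29.
Since P_1P_3² = 64 < 61 + 29 = 90, the triangle is acute, so the smallest enclosing circle is the circumcircle.
Circumcentre = (-1.3, -1), r² = 17.69.
Centre = (-1.3, -1).

(-1.3, -1)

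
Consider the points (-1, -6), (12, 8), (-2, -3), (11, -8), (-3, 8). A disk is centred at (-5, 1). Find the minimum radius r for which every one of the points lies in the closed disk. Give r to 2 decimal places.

The required radius is the distance from (-5, 1) to the farthest point.
Squared distances: 65, 338, 25, 337, 53.
Maximum is 338, attained at (12, 8).
r = √338 ≈ 18.38.

18.38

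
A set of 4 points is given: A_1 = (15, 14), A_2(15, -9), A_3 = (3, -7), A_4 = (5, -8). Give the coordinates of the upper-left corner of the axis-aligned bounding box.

(3, 14)

x-range [3, 15], y-range [-9, 14].
The upper-left corner is (3, 14).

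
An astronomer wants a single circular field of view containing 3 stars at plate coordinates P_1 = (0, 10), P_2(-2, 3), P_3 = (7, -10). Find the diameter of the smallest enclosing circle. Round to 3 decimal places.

Side lengths²: P_1P_2² = 53, P_1P_3² = 449, P_2P_3² = 250.
Since P_1P_3² = 449 ≥ 250 + 53 = 303, the angle opposite P_1P_3 is not acute, so the smallest enclosing circle has P_1P_3 as diameter.
Centre = midpoint of P_1P_3 = (3.5, 0), r² = 449/4 = 112.25.
Diameter = 2r = 2√(112.25) ≈ 21.190.

21.190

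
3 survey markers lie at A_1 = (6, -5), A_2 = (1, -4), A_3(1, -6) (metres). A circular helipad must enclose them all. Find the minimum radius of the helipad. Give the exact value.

2.6

Side lengths²: A_1A_2² = 26, A_1A_3² = 26, A_2A_3² = 4.
Since A_1A_3² = 26 < 26 + 4 = 30, the triangle is acute, so the smallest enclosing circle is the circumcircle.
Circumcentre = (3.4, -5), r² = 6.76.
r = √(6.76) = 2.6.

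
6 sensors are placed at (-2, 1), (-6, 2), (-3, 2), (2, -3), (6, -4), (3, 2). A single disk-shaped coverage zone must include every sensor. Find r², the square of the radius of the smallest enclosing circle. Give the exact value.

The minimum enclosing circle of a finite set is fixed by two of the points (as a diameter) or three (as a circumcircle).
The farthest pair is (-6, 2)–(6, -4) with squared distance 180. The circle on this segment as diameter has centre (0, -1) and r² = 180/4 = 45.
Check (-2, 1): distance² to centre = 8 ≤ 45, so it lies inside.
All remaining points lie in this disk, and no smaller disk contains both endpoints, so this is the minimum enclosing circle.

45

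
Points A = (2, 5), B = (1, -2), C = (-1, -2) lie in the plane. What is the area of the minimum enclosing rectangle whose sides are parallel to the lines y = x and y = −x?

In coordinates u = x + y, v = x − y the rectangle is axis-aligned; the map (x,y)→(u,v) scales areas by 2.
u-values: 7, -1, -3; range = 7 − (-3) = 10.
v-values: -3, 3, 1; range = 3 − (-3) = 6.
Area = (10 × 6) / 2 = 30.

30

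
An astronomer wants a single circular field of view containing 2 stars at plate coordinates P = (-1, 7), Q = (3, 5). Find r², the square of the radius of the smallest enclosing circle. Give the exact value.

5

The smallest circle enclosing two points has them as diameter endpoints.
Centre = midpoint = (1, 6); r² = |PQ|²/4 = 20/4 = 5.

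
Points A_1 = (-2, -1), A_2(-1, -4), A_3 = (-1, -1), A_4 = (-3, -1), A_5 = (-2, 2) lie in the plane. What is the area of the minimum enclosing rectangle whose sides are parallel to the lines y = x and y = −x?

17.5

In coordinates u = x + y, v = x − y the rectangle is axis-aligned; the map (x,y)→(u,v) scales areas by 2.
u-values: -3, -5, -2, -4, 0; range = 0 − (-5) = 5.
v-values: -1, 3, 0, -2, -4; range = 3 − (-4) = 7.
Area = (5 × 7) / 2 = 17.5.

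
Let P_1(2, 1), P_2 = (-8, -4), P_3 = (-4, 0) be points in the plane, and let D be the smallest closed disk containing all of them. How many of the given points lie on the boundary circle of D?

Side lengths²: P_1P_2² = 125, P_1P_3² = 37, P_2P_3² = 32.
Since P_1P_2² = 125 ≥ 37 + 32 = 69, the angle opposite P_1P_2 is not acute, so the smallest enclosing circle has P_1P_2 as diameter.
Centre = midpoint of P_1P_2 = (-3, -1.5), r² = 125/4 = 31.25.
The points at distance exactly r from the centre are P_1, P_2 — 2 points.

2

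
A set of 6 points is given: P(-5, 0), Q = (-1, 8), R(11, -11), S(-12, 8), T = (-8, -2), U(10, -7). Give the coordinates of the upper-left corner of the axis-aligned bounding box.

x-range [-12, 11], y-range [-11, 8].
The upper-left corner is (-12, 8).

(-12, 8)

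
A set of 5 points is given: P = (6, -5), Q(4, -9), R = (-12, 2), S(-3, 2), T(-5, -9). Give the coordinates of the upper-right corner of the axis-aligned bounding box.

(6, 2)

x-range [-12, 6], y-range [-9, 2].
The upper-right corner is (6, 2).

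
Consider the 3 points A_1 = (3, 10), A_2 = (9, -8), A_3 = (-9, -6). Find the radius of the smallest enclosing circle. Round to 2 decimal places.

11.01

Side lengths²: A_1A_2² = 360, A_1A_3² = 400, A_2A_3² = 328.
Since A_1A_3² = 400 < 360 + 328 = 688, the triangle is acute, so the smallest enclosing circle is the circumcircle.
Circumcentre = (9/13, -10/13), r² = 20500/169.
r = √(20500/169) ≈ 11.01.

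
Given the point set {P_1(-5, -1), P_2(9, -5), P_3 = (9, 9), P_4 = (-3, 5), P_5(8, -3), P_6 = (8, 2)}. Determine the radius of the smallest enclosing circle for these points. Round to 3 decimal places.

The minimum enclosing circle is determined by three boundary points: P_1, P_2, P_3.
Their circumcentre is (24/7, 2) with r² = 3922/49.
The farthest remaining point P_4 is at distance² 2466/49 ≤ 3922/49.
r = √(3922/49) ≈ 8.947.

8.947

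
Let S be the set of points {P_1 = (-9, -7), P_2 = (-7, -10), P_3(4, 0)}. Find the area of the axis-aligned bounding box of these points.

130

x ranges over [-9, 4], width 13.
y ranges over [-10, 0], height 10.
Area = 13 × 10 = 130.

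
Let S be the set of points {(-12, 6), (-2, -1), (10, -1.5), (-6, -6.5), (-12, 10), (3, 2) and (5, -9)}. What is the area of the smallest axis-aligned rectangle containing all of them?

418

x ranges over [-12, 10], width 22.
y ranges over [-9, 10], height 19.
Area = 22 × 19 = 418.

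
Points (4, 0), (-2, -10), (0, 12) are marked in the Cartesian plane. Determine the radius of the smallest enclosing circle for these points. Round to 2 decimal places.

Call the three points A, B, C in the order given.
Side lengths²: AB² = 136, AC² = 160, BC² = 488.
Since BC² = 488 ≥ 160 + 136 = 296, the angle opposite BC is not acute, so the smallest enclosing circle has BC as diameter.
Centre = midpoint of BC = (-1, 1), r² = 488/4 = 122.
r = √122 ≈ 11.05.

11.05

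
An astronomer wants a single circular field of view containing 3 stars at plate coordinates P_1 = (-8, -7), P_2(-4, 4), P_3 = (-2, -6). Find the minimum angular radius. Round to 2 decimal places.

5.86

Side lengths²: P_1P_2² = 137, P_1P_3² = 37, P_2P_3² = 104.
Since P_1P_2² = 137 < 104 + 37 = 141, the triangle is acute, so the smallest enclosing circle is the circumcircle.
Circumcentre = (-361/62, -97/62), r² = 65897/1922.
r = √(65897/1922) ≈ 5.86.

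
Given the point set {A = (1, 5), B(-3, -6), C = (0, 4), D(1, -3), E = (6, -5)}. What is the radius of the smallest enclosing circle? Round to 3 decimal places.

A smallest enclosing disk is always determined by at most three of the input points on its boundary.
The minimum enclosing circle is determined by three boundary points: A, B, E.
Their circumcentre is (39/38, -47/38) with r² = 28085/722.
The farthest remaining point C is at distance² 20561/722 ≤ 28085/722.
r = √(28085/722) ≈ 6.237.

6.237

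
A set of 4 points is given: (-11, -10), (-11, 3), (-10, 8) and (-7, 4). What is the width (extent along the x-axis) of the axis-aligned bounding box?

4

max x = -7, min x = -11, so width = 4.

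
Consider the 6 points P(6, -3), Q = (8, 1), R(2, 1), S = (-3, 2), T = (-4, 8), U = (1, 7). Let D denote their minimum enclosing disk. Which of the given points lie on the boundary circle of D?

The farthest pair is P–T with squared distance 221. The circle on this segment as diameter has centre (1, 2.5) and r² = 221/4 = 55.25.
Check Q: distance² to centre = 51.25 ≤ 55.25, so it lies inside.
All remaining points lie in this disk, and no smaller disk contains both endpoints, so this is the minimum enclosing circle.
The points at distance exactly r from the centre are P, T — 2 points.

P, T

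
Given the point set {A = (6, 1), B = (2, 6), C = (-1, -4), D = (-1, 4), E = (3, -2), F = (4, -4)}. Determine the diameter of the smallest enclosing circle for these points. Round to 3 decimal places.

A smallest enclosing disk is always determined by at most three of the input points on its boundary.
The minimum enclosing circle is determined by three boundary points: B, C, F.
Their circumcentre is (1.5, 0.7) with r² = 28.34.
The farthest remaining point A is at distance² 20.34 ≤ 28.34.
Diameter = 2r = 2√(28.34) ≈ 10.647.

10.647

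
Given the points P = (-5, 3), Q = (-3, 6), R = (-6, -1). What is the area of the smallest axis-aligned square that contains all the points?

49

The bounding box has width 3 and height 7.
An axis-aligned square enclosing the set must have side ≥ max(width, height).
So the minimum side is max(3, 7) = 7.
Area = 7² = 49.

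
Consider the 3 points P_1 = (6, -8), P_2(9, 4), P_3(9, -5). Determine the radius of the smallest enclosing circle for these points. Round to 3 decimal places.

6.185

Side lengths²: P_1P_2² = 153, P_1P_3² = 18, P_2P_3² = 81.
Since P_1P_2² = 153 ≥ 81 + 18 = 99, the angle opposite P_1P_2 is not acute, so the smallest enclosing circle has P_1P_2 as diameter.
Centre = midpoint of P_1P_2 = (7.5, -2), r² = 153/4 = 38.25.
r = √(38.25) ≈ 6.185.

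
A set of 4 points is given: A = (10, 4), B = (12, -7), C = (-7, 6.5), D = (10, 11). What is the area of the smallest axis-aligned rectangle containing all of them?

x ranges over [-7, 12], width 19.
y ranges over [-7, 11], height 18.
Area = 19 × 18 = 342.

342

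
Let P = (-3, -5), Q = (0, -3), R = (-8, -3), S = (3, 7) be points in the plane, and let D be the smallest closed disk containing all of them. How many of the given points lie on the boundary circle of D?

2

The minimum enclosing circle of a finite set is fixed by two of the points (as a diameter) or three (as a circumcircle).
The farthest pair is R–S with squared distance 221. The circle on this segment as diameter has centre (-2.5, 2) and r² = 221/4 = 55.25.
Check P: distance² to centre = 49.25 ≤ 55.25, so it lies inside.
All remaining points lie in this disk, and no smaller disk contains both endpoints, so this is the minimum enclosing circle.
The points at distance exactly r from the centre are R, S — 2 points.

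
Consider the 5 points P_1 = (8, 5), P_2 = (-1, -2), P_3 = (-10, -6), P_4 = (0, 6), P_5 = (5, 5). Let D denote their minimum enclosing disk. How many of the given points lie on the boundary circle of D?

2

A smallest enclosing disk is always determined by at most three of the input points on its boundary.
The farthest pair is P_1–P_3 with squared distance 445. The circle on this segment as diameter has centre (-1, -0.5) and r² = 445/4 = 111.25.
Check P_2: distance² to centre = 2.25 ≤ 111.25, so it lies inside.
All remaining points lie in this disk, and no smaller disk contains both endpoints, so this is the minimum enclosing circle.
The points at distance exactly r from the centre are P_1, P_3 — 2 points.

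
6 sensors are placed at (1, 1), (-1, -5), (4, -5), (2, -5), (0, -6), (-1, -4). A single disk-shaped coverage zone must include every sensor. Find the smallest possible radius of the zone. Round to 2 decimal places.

3.62

By Welzl's lemma the MEC is supported by two points (diametrically opposite) or three points (on a circumcircle).
The minimum enclosing circle is determined by three boundary points: (1, 1), (4, -5), (0, -6).
Their circumcentre is (23/18, -47/18) with r² = 2125/162.
The farthest remaining point (-1, -5) is at distance² 1765/162 ≤ 2125/162.
r = √(2125/162) ≈ 3.62.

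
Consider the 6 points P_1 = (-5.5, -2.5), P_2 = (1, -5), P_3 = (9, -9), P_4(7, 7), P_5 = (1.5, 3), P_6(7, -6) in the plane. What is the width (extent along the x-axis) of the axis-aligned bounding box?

14.5

max x = 9, min x = -5.5, so width = 14.5.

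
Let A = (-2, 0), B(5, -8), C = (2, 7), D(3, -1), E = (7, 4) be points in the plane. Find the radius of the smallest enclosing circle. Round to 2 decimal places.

The minimum enclosing circle of a finite set is fixed by two of the points (as a diameter) or three (as a circumcircle).
The farthest pair is B–C with squared distance 234. The circle on this segment as diameter has centre (3.5, -0.5) and r² = 234/4 = 58.5.
Check A: distance² to centre = 30.5 ≤ 58.5, so it lies inside.
All remaining points lie in this disk, and no smaller disk contains both endpoints, so this is the minimum enclosing circle.
r = √(58.5) ≈ 7.65.

7.65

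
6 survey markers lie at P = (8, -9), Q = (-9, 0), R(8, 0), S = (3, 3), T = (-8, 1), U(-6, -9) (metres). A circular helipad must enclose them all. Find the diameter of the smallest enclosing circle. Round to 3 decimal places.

The minimum enclosing circle of a finite set is fixed by two of the points (as a diameter) or three (as a circumcircle).
The farthest pair is P–Q with squared distance 370. The circle on this segment as diameter has centre (-0.5, -4.5) and r² = 370/4 = 92.5.
Check R: distance² to centre = 92.5 ≤ 92.5, so it lies inside.
All remaining points lie in this disk, and no smaller disk contains both endpoints, so this is the minimum enclosing circle.
Diameter = 2r = 2√(92.5) ≈ 19.235.

19.235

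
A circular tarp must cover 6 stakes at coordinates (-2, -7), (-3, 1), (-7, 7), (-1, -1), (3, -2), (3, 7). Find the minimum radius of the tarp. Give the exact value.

221/28

The minimum enclosing circle is determined by three boundary points: (-2, -7), (-7, 7), (3, 7).
Their circumcentre is (-2, 25/28) with r² = 48841/784.
The farthest remaining point (3, -2) is at distance² 26161/784 ≤ 48841/784.
r = √(48841/784) = 221/28.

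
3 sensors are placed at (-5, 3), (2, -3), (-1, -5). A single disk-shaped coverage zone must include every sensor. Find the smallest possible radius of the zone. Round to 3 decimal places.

4.646

Call the three points A, B, C in the order given.
Side lengths²: AB² = 85, AC² = 80, BC² = 13.
Since AB² = 85 < 80 + 13 = 93, the triangle is acute, so the smallest enclosing circle is the circumcircle.
Circumcentre = (-1.875, -0.4375), r² = 21.58203125.
r = √(21.58203125) ≈ 4.646.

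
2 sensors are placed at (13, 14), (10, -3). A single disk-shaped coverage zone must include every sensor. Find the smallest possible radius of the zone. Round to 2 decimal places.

The smallest circle enclosing two points has them as diameter endpoints.
Centre = midpoint = (11.5, 5.5); r² = |(13, 14)−(10, -3)|²/4 = 298/4 = 74.5.
r = √(74.5) ≈ 8.63.

8.63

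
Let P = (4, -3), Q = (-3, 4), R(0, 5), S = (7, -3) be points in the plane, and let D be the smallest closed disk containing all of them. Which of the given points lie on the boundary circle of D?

Q, S

A smallest enclosing disk is always determined by at most three of the input points on its boundary.
The farthest pair is Q–S with squared distance 149. The circle on this segment as diameter has centre (2, 0.5) and r² = 149/4 = 37.25.
Check P: distance² to centre = 16.25 ≤ 37.25, so it lies inside.
All remaining points lie in this disk, and no smaller disk contains both endpoints, so this is the minimum enclosing circle.
The points at distance exactly r from the centre are Q, S — 2 points.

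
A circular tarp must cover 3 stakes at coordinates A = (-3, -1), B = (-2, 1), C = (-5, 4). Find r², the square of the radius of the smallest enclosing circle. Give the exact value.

Side lengths²: AB² = 5, AC² = 29, BC² = 18.
Since AC² = 29 ≥ 18 + 5 = 23, the angle opposite AC is not acute, so the smallest enclosing circle has AC as diameter.
Centre = midpoint of AC = (-4, 1.5), r² = 29/4 = 7.25.

7.25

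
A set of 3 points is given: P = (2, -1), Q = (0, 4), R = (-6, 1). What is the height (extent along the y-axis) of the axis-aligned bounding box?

max y = 4, min y = -1, so height = 5.

5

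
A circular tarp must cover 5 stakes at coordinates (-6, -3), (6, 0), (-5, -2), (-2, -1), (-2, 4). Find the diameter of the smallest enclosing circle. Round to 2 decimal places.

The minimum enclosing circle of a finite set is fixed by two of the points (as a diameter) or three (as a circumcircle).
The farthest pair is (-6, -3)–(6, 0) with squared distance 153. The circle on this segment as diameter has centre (0, -1.5) and r² = 153/4 = 38.25.
Check (-5, -2): distance² to centre = 25.25 ≤ 38.25, so it lies inside.
All remaining points lie in this disk, and no smaller disk contains both endpoints, so this is the minimum enclosing circle.
Diameter = 2r = 2√(38.25) ≈ 12.37.

12.37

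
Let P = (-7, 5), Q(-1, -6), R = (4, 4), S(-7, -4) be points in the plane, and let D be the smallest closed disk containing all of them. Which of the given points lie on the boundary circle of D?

P, R, S

A smallest enclosing disk is always determined by at most three of the input points on its boundary.
The minimum enclosing circle is determined by three boundary points: P, R, S.
Their circumcentre is (-41/22, 0.5) with r² = 11285/242.
The farthest remaining point Q is at distance² 10405/242 ≤ 11285/242.
The points at distance exactly r from the centre are P, R, S — 3 points.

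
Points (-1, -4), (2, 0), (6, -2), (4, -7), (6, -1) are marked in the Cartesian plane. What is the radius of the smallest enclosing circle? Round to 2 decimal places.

By Welzl's lemma the MEC is supported by two points (diametrically opposite) or three points (on a circumcircle).
The minimum enclosing circle is determined by three boundary points: (-1, -4), (4, -7), (6, -1).
Their circumcentre is (17/6, -59/18) with r² = 2465/162.
The farthest remaining point (6, -2) is at distance² 1889/162 ≤ 2465/162.
r = √(2465/162) ≈ 3.90.

3.90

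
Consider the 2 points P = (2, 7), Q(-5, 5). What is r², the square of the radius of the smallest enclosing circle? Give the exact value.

13.25

The smallest circle enclosing two points has them as diameter endpoints.
Centre = midpoint = (-1.5, 6); r² = |PQ|²/4 = 53/4 = 13.25.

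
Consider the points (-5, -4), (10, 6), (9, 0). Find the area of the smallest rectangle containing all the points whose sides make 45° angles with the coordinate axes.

In coordinates u = x + y, v = x − y the rectangle is axis-aligned; the map (x,y)→(u,v) scales areas by 2.
u-values: -9, 16, 9; range = 16 − (-9) = 25.
v-values: -1, 4, 9; range = 9 − (-1) = 10.
Area = (25 × 10) / 2 = 125.

125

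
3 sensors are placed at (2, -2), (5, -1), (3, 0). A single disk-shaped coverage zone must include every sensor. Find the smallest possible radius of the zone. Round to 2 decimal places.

Call the three points A, B, C in the order given.
Side lengths²: AB² = 10, AC² = 5, BC² = 5.
Since AB² = 10 ≥ 5 + 5 = 10, the angle opposite AB is not acute, so the smallest enclosing circle has AB as diameter.
Centre = midpoint of AB = (3.5, -1.5), r² = 10/4 = 2.5.
r = √(2.5) ≈ 1.58.

1.58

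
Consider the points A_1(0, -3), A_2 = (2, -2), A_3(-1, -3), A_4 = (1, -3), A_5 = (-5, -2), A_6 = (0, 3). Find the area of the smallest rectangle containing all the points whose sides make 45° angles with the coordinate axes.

In coordinates u = x + y, v = x − y the rectangle is axis-aligned; the map (x,y)→(u,v) scales areas by 2.
u-values: -3, 0, -4, -2, -7, 3; range = 3 − (-7) = 10.
v-values: 3, 4, 2, 4, -3, -3; range = 4 − (-3) = 7.
Area = (10 × 7) / 2 = 35.

35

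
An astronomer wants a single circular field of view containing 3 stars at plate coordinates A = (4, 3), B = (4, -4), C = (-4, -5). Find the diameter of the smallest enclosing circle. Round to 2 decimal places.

11.31

Side lengths²: AB² = 49, AC² = 128, BC² = 65.
Since AC² = 128 ≥ 65 + 49 = 114, the angle opposite AC is not acute, so the smallest enclosing circle has AC as diameter.
Centre = midpoint of AC = (0, -1), r² = 128/4 = 32.
Diameter = 2r = 2√32 ≈ 11.31.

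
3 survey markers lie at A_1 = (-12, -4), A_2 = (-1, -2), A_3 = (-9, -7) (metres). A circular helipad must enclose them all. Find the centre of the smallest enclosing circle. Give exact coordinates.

Side lengths²: A_1A_2² = 125, A_1A_3² = 18, A_2A_3² = 89.
Since A_1A_2² = 125 ≥ 89 + 18 = 107, the angle opposite A_1A_2 is not acute, so the smallest enclosing circle has A_1A_2 as diameter.
Centre = midpoint of A_1A_2 = (-6.5, -3), r² = 125/4 = 31.25.
Centre = (-6.5, -3).

(-6.5, -3)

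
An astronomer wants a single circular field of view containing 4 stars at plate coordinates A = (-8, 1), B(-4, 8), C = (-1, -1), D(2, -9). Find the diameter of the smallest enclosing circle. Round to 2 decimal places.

The minimum enclosing circle of a finite set is fixed by two of the points (as a diameter) or three (as a circumcircle).
The farthest pair is B–D with squared distance 325. The circle on this segment as diameter has centre (-1, -0.5) and r² = 325/4 = 81.25.
Check A: distance² to centre = 51.25 ≤ 81.25, so it lies inside.
All remaining points lie in this disk, and no smaller disk contains both endpoints, so this is the minimum enclosing circle.
Diameter = 2r = 2√(81.25) ≈ 18.03.

18.03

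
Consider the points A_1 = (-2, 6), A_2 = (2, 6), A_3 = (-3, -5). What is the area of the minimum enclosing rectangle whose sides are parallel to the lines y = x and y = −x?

In coordinates u = x + y, v = x − y the rectangle is axis-aligned; the map (x,y)→(u,v) scales areas by 2.
u-values: 4, 8, -8; range = 8 − (-8) = 16.
v-values: -8, -4, 2; range = 2 − (-8) = 10.
Area = (16 × 10) / 2 = 80.

80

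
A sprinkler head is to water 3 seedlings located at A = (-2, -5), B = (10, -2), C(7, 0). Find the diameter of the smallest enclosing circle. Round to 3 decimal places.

12.369

Side lengths²: AB² = 153, AC² = 106, BC² = 13.
Since AB² = 153 ≥ 106 + 13 = 119, the angle opposite AB is not acute, so the smallest enclosing circle has AB as diameter.
Centre = midpoint of AB = (4, -3.5), r² = 153/4 = 38.25.
Diameter = 2r = 2√(38.25) ≈ 12.369.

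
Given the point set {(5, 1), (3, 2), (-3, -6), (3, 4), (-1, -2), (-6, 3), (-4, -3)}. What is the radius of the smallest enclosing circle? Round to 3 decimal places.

6.062

By Welzl's lemma the MEC is supported by two points (diametrically opposite) or three points (on a circumcircle).
The minimum enclosing circle is determined by three boundary points: (5, 1), (-3, -6), (-6, 3).
Their circumcentre is (-57/62, -19/62) with r² = 70625/1922.
The farthest remaining point (3, 4) is at distance² 65169/1922 ≤ 70625/1922.
r = √(70625/1922) ≈ 6.062.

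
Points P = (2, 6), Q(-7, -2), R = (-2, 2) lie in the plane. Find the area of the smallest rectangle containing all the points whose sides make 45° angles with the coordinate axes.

In coordinates u = x + y, v = x − y the rectangle is axis-aligned; the map (x,y)→(u,v) scales areas by 2.
u-values: 8, -9, 0; range = 8 − (-9) = 17.
v-values: -4, -5, -4; range = -4 − (-5) = 1.
Area = (17 × 1) / 2 = 8.5.

8.5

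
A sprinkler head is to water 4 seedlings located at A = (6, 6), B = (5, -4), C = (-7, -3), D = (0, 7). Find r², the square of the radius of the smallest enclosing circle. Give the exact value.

The minimum enclosing circle of a finite set is fixed by two of the points (as a diameter) or three (as a circumcircle).
The farthest pair is A–C with squared distance 250. The circle on this segment as diameter has centre (-0.5, 1.5) and r² = 250/4 = 62.5.
Check B: distance² to centre = 60.5 ≤ 62.5, so it lies inside.
All remaining points lie in this disk, and no smaller disk contains both endpoints, so this is the minimum enclosing circle.

62.5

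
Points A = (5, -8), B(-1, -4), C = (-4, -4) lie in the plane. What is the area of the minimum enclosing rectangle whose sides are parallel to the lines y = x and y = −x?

32.5

In coordinates u = x + y, v = x − y the rectangle is axis-aligned; the map (x,y)→(u,v) scales areas by 2.
u-values: -3, -5, -8; range = -3 − (-8) = 5.
v-values: 13, 3, 0; range = 13 − 0 = 13.
Area = (5 × 13) / 2 = 32.5.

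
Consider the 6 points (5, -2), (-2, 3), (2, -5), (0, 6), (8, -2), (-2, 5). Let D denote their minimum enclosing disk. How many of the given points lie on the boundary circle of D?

A smallest enclosing disk is always determined by at most three of the input points on its boundary.
The minimum enclosing circle is determined by three boundary points: (2, -5), (8, -2), (-2, 5).
Their circumcentre is (65/24, 13/12) with r² = 21605/576.
The farthest remaining point (0, 6) is at distance² 18149/576 ≤ 21605/576.
The points at distance exactly r from the centre are (2, -5), (8, -2), (-2, 5) — 3 points.

3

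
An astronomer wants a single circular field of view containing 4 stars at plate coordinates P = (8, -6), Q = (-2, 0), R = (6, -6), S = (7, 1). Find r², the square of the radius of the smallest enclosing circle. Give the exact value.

A smallest enclosing disk is always determined by at most three of the input points on its boundary.
The farthest pair is P–Q with squared distance 136. The circle on this segment as diameter has centre (3, -3) and r² = 136/4 = 34.
Check R: distance² to centre = 18 ≤ 34, so it lies inside.
All remaining points lie in this disk, and no smaller disk contains both endpoints, so this is the minimum enclosing circle.

34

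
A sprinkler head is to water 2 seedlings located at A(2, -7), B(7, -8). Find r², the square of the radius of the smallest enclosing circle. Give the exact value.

The smallest circle enclosing two points has them as diameter endpoints.
Centre = midpoint = (4.5, -7.5); r² = |AB|²/4 = 26/4 = 6.5.

6.5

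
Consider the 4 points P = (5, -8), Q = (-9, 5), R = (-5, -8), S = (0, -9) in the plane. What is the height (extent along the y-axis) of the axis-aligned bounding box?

max y = 5, min y = -9, so height = 14.

14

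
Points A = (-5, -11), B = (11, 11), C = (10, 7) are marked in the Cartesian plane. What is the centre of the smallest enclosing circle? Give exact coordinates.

Side lengths²: AB² = 740, AC² = 549, BC² = 17.
Since AB² = 740 ≥ 549 + 17 = 566, the angle opposite AB is not acute, so the smallest enclosing circle has AB as diameter.
Centre = midpoint of AB = (3, 0), r² = 740/4 = 185.
Centre = (3, 0).

(3, 0)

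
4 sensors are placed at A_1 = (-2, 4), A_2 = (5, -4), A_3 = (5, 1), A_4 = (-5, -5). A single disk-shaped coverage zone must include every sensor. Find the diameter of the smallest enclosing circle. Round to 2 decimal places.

11.70

By Welzl's lemma the MEC is supported by two points (diametrically opposite) or three points (on a circumcircle).
The minimum enclosing circle is determined by three boundary points: A_1, A_3, A_4.
Their circumcentre is (-0.25, -19/12) with r² = 2465/72.
The farthest remaining point A_2 is at distance² 2405/72 ≤ 2465/72.
Diameter = 2r = 2√(2465/72) ≈ 11.70.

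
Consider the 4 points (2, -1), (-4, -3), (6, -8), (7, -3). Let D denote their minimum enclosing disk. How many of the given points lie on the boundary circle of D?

The minimum enclosing circle is determined by three boundary points: (-4, -3), (6, -8), (7, -3).
Their circumcentre is (1.5, -4.5) with r² = 32.5.
The farthest remaining point (2, -1) is at distance² 12.5 ≤ 32.5.
The points at distance exactly r from the centre are (-4, -3), (6, -8), (7, -3) — 3 points.

3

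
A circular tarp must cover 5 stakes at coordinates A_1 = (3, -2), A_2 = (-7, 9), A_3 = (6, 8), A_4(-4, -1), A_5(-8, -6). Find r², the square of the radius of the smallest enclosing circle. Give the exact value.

9605/98

A smallest enclosing disk is always determined by at most three of the input points on its boundary.
The minimum enclosing circle is determined by three boundary points: A_2, A_3, A_5.
Their circumcentre is (-15/14, 15/14) with r² = 9605/98.
The farthest remaining point A_1 is at distance² 2549/98 ≤ 9605/98.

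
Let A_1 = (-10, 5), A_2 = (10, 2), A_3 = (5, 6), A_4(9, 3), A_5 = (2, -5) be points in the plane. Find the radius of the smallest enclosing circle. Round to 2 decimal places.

The minimum enclosing circle of a finite set is fixed by two of the points (as a diameter) or three (as a circumcircle).
The farthest pair is A_1–A_2 with squared distance 409. The circle on this segment as diameter has centre (0, 3.5) and r² = 409/4 = 102.25.
Check A_3: distance² to centre = 31.25 ≤ 102.25, so it lies inside.
All remaining points lie in this disk, and no smaller disk contains both endpoints, so this is the minimum enclosing circle.
r = √(102.25) ≈ 10.11.

10.11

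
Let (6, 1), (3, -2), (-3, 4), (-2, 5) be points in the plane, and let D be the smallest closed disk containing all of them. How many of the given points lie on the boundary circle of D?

The farthest pair is (6, 1)–(-3, 4) with squared distance 90. The circle on this segment as diameter has centre (1.5, 2.5) and r² = 90/4 = 22.5.
Check (3, -2): distance² to centre = 22.5 ≤ 22.5, so it lies inside.
All remaining points lie in this disk, and no smaller disk contains both endpoints, so this is the minimum enclosing circle.
The points at distance exactly r from the centre are (6, 1), (3, -2), (-3, 4) — 3 points.

3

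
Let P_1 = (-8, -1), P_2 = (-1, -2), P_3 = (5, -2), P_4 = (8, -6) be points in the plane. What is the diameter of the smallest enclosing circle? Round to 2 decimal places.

A smallest enclosing disk is always determined by at most three of the input points on its boundary.
The farthest pair is P_1–P_4 with squared distance 281. The circle on this segment as diameter has centre (0, -3.5) and r² = 281/4 = 70.25.
Check P_2: distance² to centre = 3.25 ≤ 70.25, so it lies inside.
All remaining points lie in this disk, and no smaller disk contains both endpoints, so this is the minimum enclosing circle.
Diameter = 2r = 2√(70.25) ≈ 16.76.

16.76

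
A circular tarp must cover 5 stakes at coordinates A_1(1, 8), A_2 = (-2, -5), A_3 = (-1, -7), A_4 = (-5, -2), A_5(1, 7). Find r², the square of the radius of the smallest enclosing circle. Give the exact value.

By Welzl's lemma the MEC is supported by two points (diametrically opposite) or three points (on a circumcircle).
The farthest pair is A_1–A_3 with squared distance 229. The circle on this segment as diameter has centre (0, 0.5) and r² = 229/4 = 57.25.
Check A_2: distance² to centre = 34.25 ≤ 57.25, so it lies inside.
All remaining points lie in this disk, and no smaller disk contains both endpoints, so this is the minimum enclosing circle.

57.25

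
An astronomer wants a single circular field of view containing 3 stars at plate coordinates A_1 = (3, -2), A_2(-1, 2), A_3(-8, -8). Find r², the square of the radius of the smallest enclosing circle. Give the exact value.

Side lengths²: A_1A_2² = 32, A_1A_3² = 157, A_2A_3² = 149.
Since A_1A_3² = 157 < 149 + 32 = 181, the triangle is acute, so the smallest enclosing circle is the circumcircle.
Circumcentre = (-103/34, -137/34), r² = 23393/578.

23393/578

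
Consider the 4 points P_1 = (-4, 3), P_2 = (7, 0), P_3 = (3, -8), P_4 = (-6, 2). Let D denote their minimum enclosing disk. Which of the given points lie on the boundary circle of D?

The minimum enclosing circle is determined by three boundary points: P_2, P_3, P_4.
Their circumcentre is (3/28, -87/56) with r² = 156565/3136.
The farthest remaining point P_1 is at distance² 117925/3136 ≤ 156565/3136.
The points at distance exactly r from the centre are P_2, P_3, P_4 — 3 points.

P_2, P_3, P_4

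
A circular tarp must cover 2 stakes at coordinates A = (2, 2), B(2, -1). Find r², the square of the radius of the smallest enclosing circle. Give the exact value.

2.25

The smallest circle enclosing two points has them as diameter endpoints.
Centre = midpoint = (2, 0.5); r² = |AB|²/4 = 9/4 = 2.25.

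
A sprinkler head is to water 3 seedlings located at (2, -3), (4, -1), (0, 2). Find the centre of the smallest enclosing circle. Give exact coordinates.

(19/14, -5/14)

Call the three points A, B, C in the order given.
Side lengths²: AB² = 8, AC² = 29, BC² = 25.
Since AC² = 29 < 25 + 8 = 33, the triangle is acute, so the smallest enclosing circle is the circumcircle.
Circumcentre = (19/14, -5/14), r² = 725/98.
Centre = (19/14, -5/14).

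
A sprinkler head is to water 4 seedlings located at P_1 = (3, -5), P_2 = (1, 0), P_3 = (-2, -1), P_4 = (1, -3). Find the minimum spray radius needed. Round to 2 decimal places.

The farthest pair is P_1–P_3 with squared distance 41. The circle on this segment as diameter has centre (0.5, -3) and r² = 41/4 = 10.25.
Check P_2: distance² to centre = 9.25 ≤ 10.25, so it lies inside.
All remaining points lie in this disk, and no smaller disk contains both endpoints, so this is the minimum enclosing circle.
r = √(10.25) ≈ 3.20.

3.20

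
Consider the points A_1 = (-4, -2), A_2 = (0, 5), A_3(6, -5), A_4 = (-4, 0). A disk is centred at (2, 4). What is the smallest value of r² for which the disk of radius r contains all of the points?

The required radius is the distance from (2, 4) to the farthest point.
Squared distances: 72, 5, 97, 52.
Maximum is 97, attained at A_3.

97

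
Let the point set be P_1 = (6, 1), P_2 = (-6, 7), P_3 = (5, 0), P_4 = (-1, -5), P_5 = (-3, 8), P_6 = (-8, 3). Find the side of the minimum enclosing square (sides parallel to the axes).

14

The bounding box has width 14 and height 13.
An axis-aligned square enclosing the set must have side ≥ max(width, height).
So the minimum side is max(14, 13) = 14.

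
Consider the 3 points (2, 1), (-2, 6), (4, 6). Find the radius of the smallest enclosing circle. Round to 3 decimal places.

3.448

Call the three points A, B, C in the order given.
Side lengths²: AB² = 41, AC² = 29, BC² = 36.
Since AB² = 41 < 36 + 29 = 65, the triangle is acute, so the smallest enclosing circle is the circumcircle.
Circumcentre = (1, 4.3), r² = 11.89.
r = √(11.89) ≈ 3.448.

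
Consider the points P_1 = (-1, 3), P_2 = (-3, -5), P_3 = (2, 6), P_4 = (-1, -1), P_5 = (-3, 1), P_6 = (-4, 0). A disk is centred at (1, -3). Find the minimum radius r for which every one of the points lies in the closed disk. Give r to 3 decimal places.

The required radius is the distance from (1, -3) to the farthest point.
Squared distances: 40, 20, 82, 8, 32, 34.
Maximum is 82, attained at P_3.
r = √82 ≈ 9.055.

9.055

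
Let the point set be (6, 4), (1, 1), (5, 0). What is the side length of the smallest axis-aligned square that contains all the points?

5

The bounding box has width 5 and height 4.
An axis-aligned square enclosing the set must have side ≥ max(width, height).
So the minimum side is max(5, 4) = 5.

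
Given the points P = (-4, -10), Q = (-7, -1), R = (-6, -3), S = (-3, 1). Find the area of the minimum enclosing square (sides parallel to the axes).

121

The bounding box has width 4 and height 11.
An axis-aligned square enclosing the set must have side ≥ max(width, height).
So the minimum side is max(4, 11) = 11.
Area = 11² = 121.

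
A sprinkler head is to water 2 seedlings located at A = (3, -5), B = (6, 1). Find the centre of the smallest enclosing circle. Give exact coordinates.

(4.5, -2)

The smallest circle enclosing two points has them as diameter endpoints.
Centre = midpoint = (4.5, -2); r² = |AB|²/4 = 45/4 = 11.25.
Centre = (4.5, -2).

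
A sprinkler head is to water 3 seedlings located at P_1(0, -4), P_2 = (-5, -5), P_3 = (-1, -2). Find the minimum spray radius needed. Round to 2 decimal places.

2.59

Side lengths²: P_1P_2² = 26, P_1P_3² = 5, P_2P_3² = 25.
Since P_1P_2² = 26 < 25 + 5 = 30, the triangle is acute, so the smallest enclosing circle is the circumcircle.
Circumcentre = (-57/22, -89/22), r² = 1625/242.
r = √(1625/242) ≈ 2.59.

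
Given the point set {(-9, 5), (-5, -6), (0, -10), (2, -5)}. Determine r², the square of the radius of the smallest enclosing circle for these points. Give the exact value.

By Welzl's lemma the MEC is supported by two points (diametrically opposite) or three points (on a circumcircle).
The farthest pair is (-9, 5)–(0, -10) with squared distance 306. The circle on this segment as diameter has centre (-4.5, -2.5) and r² = 306/4 = 76.5.
Check (-5, -6): distance² to centre = 12.5 ≤ 76.5, so it lies inside.
All remaining points lie in this disk, and no smaller disk contains both endpoints, so this is the minimum enclosing circle.

76.5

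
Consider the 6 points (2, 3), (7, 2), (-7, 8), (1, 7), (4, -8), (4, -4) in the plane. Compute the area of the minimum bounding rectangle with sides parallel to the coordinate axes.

224

x ranges over [-7, 7], width 14.
y ranges over [-8, 8], height 16.
Area = 14 × 16 = 224.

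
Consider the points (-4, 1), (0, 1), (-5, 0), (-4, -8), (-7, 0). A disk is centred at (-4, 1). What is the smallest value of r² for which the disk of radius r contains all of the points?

The required radius is the distance from (-4, 1) to the farthest point.
Squared distances: 0, 16, 2, 81, 10.
Maximum is 81, attained at (-4, -8).

81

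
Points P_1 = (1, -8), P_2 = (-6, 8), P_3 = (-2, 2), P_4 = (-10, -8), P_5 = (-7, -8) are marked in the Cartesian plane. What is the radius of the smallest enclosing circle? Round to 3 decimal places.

9.001

The minimum enclosing circle is determined by three boundary points: P_1, P_2, P_4.
Their circumcentre is (-4.5, -0.875) with r² = 81.015625.
The farthest remaining point P_5 is at distance² 57.015625 ≤ 81.015625.
r = √(81.015625) ≈ 9.001.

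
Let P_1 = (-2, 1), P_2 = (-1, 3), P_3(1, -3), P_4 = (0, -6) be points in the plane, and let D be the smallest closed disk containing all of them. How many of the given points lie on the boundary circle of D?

2

The farthest pair is P_2–P_4 with squared distance 82. The circle on this segment as diameter has centre (-0.5, -1.5) and r² = 82/4 = 20.5.
Check P_1: distance² to centre = 8.5 ≤ 20.5, so it lies inside.
All remaining points lie in this disk, and no smaller disk contains both endpoints, so this is the minimum enclosing circle.
The points at distance exactly r from the centre are P_2, P_4 — 2 points.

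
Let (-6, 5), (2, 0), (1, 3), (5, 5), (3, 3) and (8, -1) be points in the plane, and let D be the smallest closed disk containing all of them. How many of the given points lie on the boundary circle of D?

The minimum enclosing circle of a finite set is fixed by two of the points (as a diameter) or three (as a circumcircle).
The farthest pair is (-6, 5)–(8, -1) with squared distance 232. The circle on this segment as diameter has centre (1, 2) and r² = 232/4 = 58.
Check (2, 0): distance² to centre = 5 ≤ 58, so it lies inside.
All remaining points lie in this disk, and no smaller disk contains both endpoints, so this is the minimum enclosing circle.
The points at distance exactly r from the centre are (-6, 5), (8, -1) — 2 points.

2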